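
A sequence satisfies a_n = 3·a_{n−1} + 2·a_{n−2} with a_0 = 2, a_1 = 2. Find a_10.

248746

With companion matrix A = [[3, 2], [1, 0]], [a_n, a_{n−1}]ᵀ = A·[a_{n−1}, a_{n−2}]ᵀ, so [a_10, a_9]ᵀ = A^9·[a_1, a_0]ᵀ.
A^9 = [[79647, 44726], [22363, 12558]], giving [a_10, a_9]ᵀ = [[248746], [69842]].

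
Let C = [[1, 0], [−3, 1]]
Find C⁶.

C = I + N where N = [[0, 0], [−3, 0]] is strictly lower-triangular, so N² = 0.
(I + N)⁶ = I + 6·N = [[1, 0], [−18, 1]].

[[1, 0], [−18, 1]]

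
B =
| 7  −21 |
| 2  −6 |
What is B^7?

B² = B (a projection; rank 1, trace 1), so B^7 = B.

[[7, −21], [2, −6]]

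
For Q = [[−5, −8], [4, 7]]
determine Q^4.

tr Q = 2 and det Q = −3, so the characteristic polynomial is λ² − (2)λ + (−3) with roots −1 and 3.
Eigenvectors give P = [[−2, −1], [1, 1]] with P⁻¹ = [[−1, −1], [1, 2]], and Q = P·diag(−1, 3)·P⁻¹.
Then Q^4 = P·diag(1, 81)·P⁻¹ = [[−2, −81], [1, 81]] · [[−1, −1], [1, 2]] = [[−79, −160], [80, 161]].

[[−79, −160], [80, 161]]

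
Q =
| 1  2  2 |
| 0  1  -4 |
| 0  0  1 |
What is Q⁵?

[[1, 10, -70], [0, 1, -20], [0, 0, 1]]

Q = I + N where N = [[0, 2, 2], [0, 0, -4], [0, 0, 0]] is strictly upper-triangular, so N³ = 0.
(I + N)⁵ = I + 5·N + 10·N² = [[1, 10, -70], [0, 1, -20], [0, 0, 1]].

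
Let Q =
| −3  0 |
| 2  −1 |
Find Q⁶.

[[729, 0], [−728, 1]]

tr Q = −4 and det Q = 3, so the characteristic polynomial is λ² − (−4)λ + (3) with roots −1 and −3.
Eigenvectors give P = [[0, −1], [1, 1]] with P⁻¹ = [[1, 1], [−1, 0]], and Q = P·diag(−1, −3)·P⁻¹.
Then Q⁶ = P·diag(1, 729)·P⁻¹ = [[0, −729], [1, 729]] · [[1, 1], [−1, 0]] = [[729, 0], [−728, 1]].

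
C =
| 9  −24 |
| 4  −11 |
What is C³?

tr C = −2 and det C = −3, so the characteristic polynomial is λ² − (−2)λ + (−3) with roots 1 and −3.
Eigenvectors give P = [[3, 2], [1, 1]] with P⁻¹ = [[1, −2], [−1, 3]], and C = P·diag(1, −3)·P⁻¹.
Then C³ = P·diag(1, −27)·P⁻¹ = [[3, −54], [1, −27]] · [[1, −2], [−1, 3]] = [[57, −168], [28, −83]].

[[57, −168], [28, −83]]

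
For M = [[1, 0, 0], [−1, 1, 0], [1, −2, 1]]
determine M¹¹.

[[1, 0, 0], [−11, 1, 0], [121, −22, 1]]

M = I + N where N = [[0, 0, 0], [−1, 0, 0], [1, −2, 0]] is strictly lower-triangular, so N³ = 0.
(I + N)¹¹ = I + 11·N + 55·N² = [[1, 0, 0], [−11, 1, 0], [121, −22, 1]].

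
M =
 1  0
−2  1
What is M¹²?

M = I + N where N = [[0, 0], [−2, 0]] is strictly lower-triangular, so N² = 0.
(I + N)¹² = I + 12·N = [[1, 0], [−24, 1]].

[[1, 0], [−24, 1]]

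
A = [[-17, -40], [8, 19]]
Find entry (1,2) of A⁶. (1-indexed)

tr A = 2 and det A = -3, so the characteristic polynomial is λ² − (2)λ + (-3) with roots -1 and 3.
Eigenvectors give P = [[5, -2], [-2, 1]] with P⁻¹ = [[1, 2], [2, 5]], and A = P·diag(-1, 3)·P⁻¹.
Then A⁶ = P·diag(1, 729)·P⁻¹ = [[5, -1458], [-2, 729]] · [[1, 2], [2, 5]] = [[-2911, -7280], [1456, 3641]].

-7280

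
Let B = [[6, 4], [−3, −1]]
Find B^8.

[[25476, 25220], [−18915, −18659]]

tr B = 5 and det B = 6, so the characteristic polynomial is λ² − (5)λ + (6) with roots 2 and 3.
Eigenvectors give P = [[1, −4], [−1, 3]] with P⁻¹ = [[−3, −4], [−1, −1]], and B = P·diag(2, 3)·P⁻¹.
Then B^8 = P·diag(256, 6561)·P⁻¹ = [[256, −26244], [−256, 19683]] · [[−3, −4], [−1, −1]] = [[25476, 25220], [−18915, −18659]].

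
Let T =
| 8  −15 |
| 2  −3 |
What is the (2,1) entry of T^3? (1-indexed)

tr T = 5 and det T = 6, so the characteristic polynomial is λ² − (5)λ + (6) with roots 3 and 2.
Eigenvectors give P = [[3, −5], [1, −2]] with P⁻¹ = [[2, −5], [1, −3]], and T = P·diag(3, 2)·P⁻¹.
Then T^3 = P·diag(27, 8)·P⁻¹ = [[81, −40], [27, −16]] · [[2, −5], [1, −3]] = [[122, −285], [38, −87]].

38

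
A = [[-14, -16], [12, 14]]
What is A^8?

[[256, 0], [0, 256]]

tr A = 0 and det A = -4, so the characteristic polynomial is λ² − (0)λ + (-4) with roots -2 and 2.
Eigenvectors give P = [[4, -1], [-3, 1]] with P⁻¹ = [[1, 1], [3, 4]], and A = P·diag(-2, 2)·P⁻¹.
Then A^8 = P·diag(256, 256)·P⁻¹ = [[1024, -256], [-768, 256]] · [[1, 1], [3, 4]] = [[256, 0], [0, 256]].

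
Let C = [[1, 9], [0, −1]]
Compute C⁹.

C² = I (check: tr C = 0 and det C = −1), so C⁹ = C since 9 is odd.

[[1, 9], [0, −1]]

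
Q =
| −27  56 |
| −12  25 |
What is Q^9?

tr Q = −2 and det Q = −3, so the characteristic polynomial is λ² − (−2)λ + (−3) with roots −3 and 1.
Eigenvectors give P = [[7, 2], [3, 1]] with P⁻¹ = [[1, −2], [−3, 7]], and Q = P·diag(−3, 1)·P⁻¹.
Then Q^9 = P·diag(−19683, 1)·P⁻¹ = [[−137781, 2], [−59049, 1]] · [[1, −2], [−3, 7]] = [[−137787, 275576], [−59052, 118105]].

[[−137787, 275576], [−59052, 118105]]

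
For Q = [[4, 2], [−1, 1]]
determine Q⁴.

tr Q = 5 and det Q = 6, so the characteristic polynomial is λ² − (5)λ + (6) with roots 2 and 3.
Eigenvectors give P = [[−1, −2], [1, 1]] with P⁻¹ = [[1, 2], [−1, −1]], and Q = P·diag(2, 3)·P⁻¹.
Then Q⁴ = P·diag(16, 81)·P⁻¹ = [[−16, −162], [16, 81]] · [[1, 2], [−1, −1]] = [[146, 130], [−65, −49]].

[[146, 130], [−65, −49]]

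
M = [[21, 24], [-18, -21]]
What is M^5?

tr M = 0 and det M = -9, so the characteristic polynomial is λ² − (0)λ + (-9) with roots -3 and 3.
Eigenvectors give P = [[-1, 4], [1, -3]] with P⁻¹ = [[3, 4], [1, 1]], and M = P·diag(-3, 3)·P⁻¹.
Then M^5 = P·diag(-243, 243)·P⁻¹ = [[243, 972], [-243, -729]] · [[3, 4], [1, 1]] = [[1701, 1944], [-1458, -1701]].

[[1701, 1944], [-1458, -1701]]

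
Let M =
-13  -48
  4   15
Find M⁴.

tr M = 2 and det M = -3, so the characteristic polynomial is λ² − (2)λ + (-3) with roots 3 and -1.
Eigenvectors give P = [[-3, 4], [1, -1]] with P⁻¹ = [[1, 4], [1, 3]], and M = P·diag(3, -1)·P⁻¹.
Then M⁴ = P·diag(81, 1)·P⁻¹ = [[-243, 4], [81, -1]] · [[1, 4], [1, 3]] = [[-239, -960], [80, 321]].

[[-239, -960], [80, 321]]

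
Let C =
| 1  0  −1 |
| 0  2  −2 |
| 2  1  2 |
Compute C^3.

[[−7, −5, −3], [−20, −4, −16], [6, 8, −14]]

C^2 = [[−1, −1, −3], [−4, 2, −8], [6, 4, 0]]
C^3 = [[−7, −5, −3], [−20, −4, −16], [6, 8, −14]]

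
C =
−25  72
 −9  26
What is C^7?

tr C = 1 and det C = −2, so the characteristic polynomial is λ² − (1)λ + (−2) with roots −1 and 2.
Eigenvectors give P = [[3, −8], [1, −3]] with P⁻¹ = [[3, −8], [1, −3]], and C = P·diag(−1, 2)·P⁻¹.
Then C^7 = P·diag(−1, 128)·P⁻¹ = [[−3, −1024], [−1, −384]] · [[3, −8], [1, −3]] = [[−1033, 3096], [−387, 1160]].

[[−1033, 3096], [−387, 1160]]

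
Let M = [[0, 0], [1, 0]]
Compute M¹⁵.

[[0, 0], [0, 0]]

M is strictly triangular, hence nilpotent: M² = 0, so M¹⁵ = 0.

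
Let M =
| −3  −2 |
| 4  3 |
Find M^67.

M² = I (check: tr M = 0 and det M = −1), so M^67 = M since 67 is odd.

[[−3, −2], [4, 3]]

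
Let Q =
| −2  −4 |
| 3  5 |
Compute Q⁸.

tr Q = 3 and det Q = 2, so the characteristic polynomial is λ² − (3)λ + (2) with roots 1 and 2.
Eigenvectors give P = [[4, −1], [−3, 1]] with P⁻¹ = [[1, 1], [3, 4]], and Q = P·diag(1, 2)·P⁻¹.
Then Q⁸ = P·diag(1, 256)·P⁻¹ = [[4, −256], [−3, 256]] · [[1, 1], [3, 4]] = [[−764, −1020], [765, 1021]].

[[−764, −1020], [765, 1021]]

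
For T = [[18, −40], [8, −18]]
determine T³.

[[72, −160], [32, −72]]

tr T = 0 and det T = −4, so the characteristic polynomial is λ² − (0)λ + (−4) with roots −2 and 2.
Eigenvectors give P = [[−2, 5], [−1, 2]] with P⁻¹ = [[2, −5], [1, −2]], and T = P·diag(−2, 2)·P⁻¹.
Then T³ = P·diag(−8, 8)·P⁻¹ = [[16, 40], [8, 16]] · [[2, −5], [1, −2]] = [[72, −160], [32, −72]].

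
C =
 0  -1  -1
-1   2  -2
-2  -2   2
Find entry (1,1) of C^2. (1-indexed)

3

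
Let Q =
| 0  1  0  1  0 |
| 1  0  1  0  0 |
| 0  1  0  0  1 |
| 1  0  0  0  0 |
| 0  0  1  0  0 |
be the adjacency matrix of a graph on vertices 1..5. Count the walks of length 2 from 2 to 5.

1

The number of length-2 walks from vertex 2 to vertex 5 is entry (2,5) of Q², where Q is the adjacency matrix.
Q² = [[2, 0, 1, 0, 0], [0, 2, 0, 1, 1], [1, 0, 2, 0, 0], [0, 1, 0, 1, 0], [0, 1, 0, 0, 1]]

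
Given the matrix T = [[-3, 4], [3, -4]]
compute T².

[[21, -28], [-21, 28]]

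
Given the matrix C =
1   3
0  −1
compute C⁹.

C² = I (check: tr C = 0 and det C = −1), so C⁹ = C since 9 is odd.

[[1, 3], [0, −1]]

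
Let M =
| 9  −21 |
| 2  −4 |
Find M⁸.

tr M = 5 and det M = 6, so the characteristic polynomial is λ² − (5)λ + (6) with roots 3 and 2.
Eigenvectors give P = [[7, 3], [2, 1]] with P⁻¹ = [[1, −3], [−2, 7]], and M = P·diag(3, 2)·P⁻¹.
Then M⁸ = P·diag(6561, 256)·P⁻¹ = [[45927, 768], [13122, 256]] · [[1, −3], [−2, 7]] = [[44391, −132405], [12610, −37574]].

[[44391, −132405], [12610, −37574]]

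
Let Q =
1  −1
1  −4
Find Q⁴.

Q² = [[0, 3], [−3, 15]]
Q³ = [[3, −12], [12, −57]]
Q⁴ = [[−9, 45], [−45, 216]]

[[−9, 45], [−45, 216]]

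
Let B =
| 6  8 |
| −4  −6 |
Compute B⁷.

[[384, 512], [−256, −384]]

tr B = 0 and det B = −4, so the characteristic polynomial is λ² − (0)λ + (−4) with roots 2 and −2.
Eigenvectors give P = [[2, −1], [−1, 1]] with P⁻¹ = [[1, 1], [1, 2]], and B = P·diag(2, −2)·P⁻¹.
Then B⁷ = P·diag(128, −128)·P⁻¹ = [[256, 128], [−128, −128]] · [[1, 1], [1, 2]] = [[384, 512], [−256, −384]].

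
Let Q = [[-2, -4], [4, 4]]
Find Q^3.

Q^2 = [[-12, -8], [8, 0]]
Q^3 = [[-8, 16], [-16, -32]]

[[-8, 16], [-16, -32]]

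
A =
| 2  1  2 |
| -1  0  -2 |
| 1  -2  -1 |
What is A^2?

[[5, -2, 0], [-4, 3, 0], [3, 3, 7]]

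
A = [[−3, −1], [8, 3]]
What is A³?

[[−3, −1], [8, 3]]

A² = I (check: tr A = 0 and det A = −1), so A³ = A since 3 is odd.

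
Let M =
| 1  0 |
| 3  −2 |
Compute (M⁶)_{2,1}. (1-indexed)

−63

tr M = −1 and det M = −2, so the characteristic polynomial is λ² − (−1)λ + (−2) with roots −2 and 1.
Eigenvectors give P = [[0, 1], [−1, 1]] with P⁻¹ = [[1, −1], [1, 0]], and M = P·diag(−2, 1)·P⁻¹.
Then M⁶ = P·diag(64, 1)·P⁻¹ = [[0, 1], [−64, 1]] · [[1, −1], [1, 0]] = [[1, 0], [−63, 64]].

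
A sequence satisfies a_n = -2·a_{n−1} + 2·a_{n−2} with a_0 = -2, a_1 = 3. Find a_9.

10928

With companion matrix M = [[-2, 2], [1, 0]], [a_n, a_{n−1}]ᵀ = M·[a_{n−1}, a_{n−2}]ᵀ, so [a_9, a_8]ᵀ = M⁸·[a_1, a_0]ᵀ.
M⁸ = [[2448, -1792], [-896, 656]], giving [a_9, a_8]ᵀ = [[10928], [-4000]].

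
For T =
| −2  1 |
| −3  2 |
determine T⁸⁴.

[[1, 0], [0, 1]]

T² = I (check: tr T = 0 and det T = −1), so T⁸⁴ = I since 84 is even.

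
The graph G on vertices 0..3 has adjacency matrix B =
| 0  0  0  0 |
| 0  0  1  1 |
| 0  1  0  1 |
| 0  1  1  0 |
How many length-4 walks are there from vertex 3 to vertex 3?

The number of length-4 walks from vertex 3 to vertex 3 is entry (3,3) of B⁴, where B is the adjacency matrix.
B² = [[0, 0, 0, 0], [0, 2, 1, 1], [0, 1, 2, 1], [0, 1, 1, 2]]
B³ = [[0, 0, 0, 0], [0, 2, 3, 3], [0, 3, 2, 3], [0, 3, 3, 2]]
B⁴ = [[0, 0, 0, 0], [0, 6, 5, 5], [0, 5, 6, 5], [0, 5, 5, 6]]

6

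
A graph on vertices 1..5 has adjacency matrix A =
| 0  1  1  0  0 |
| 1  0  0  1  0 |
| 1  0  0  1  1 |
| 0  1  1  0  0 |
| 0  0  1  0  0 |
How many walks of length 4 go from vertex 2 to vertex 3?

10

The number of length-4 walks from vertex 2 to vertex 3 is entry (2,3) of A⁴, where A is the adjacency matrix.
A² = [[2, 0, 0, 2, 1], [0, 2, 2, 0, 0], [0, 2, 3, 0, 0], [2, 0, 0, 2, 1], [1, 0, 0, 1, 1]]
A³ = [[0, 4, 5, 0, 0], [4, 0, 0, 4, 2], [5, 0, 0, 5, 3], [0, 4, 5, 0, 0], [0, 2, 3, 0, 0]]
A⁴ = [[9, 0, 0, 9, 5], [0, 8, 10, 0, 0], [0, 10, 13, 0, 0], [9, 0, 0, 9, 5], [5, 0, 0, 5, 3]]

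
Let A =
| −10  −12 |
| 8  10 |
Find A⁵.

[[−160, −192], [128, 160]]

tr A = 0 and det A = −4, so the characteristic polynomial is λ² − (0)λ + (−4) with roots 2 and −2.
Eigenvectors give P = [[−1, 3], [1, −2]] with P⁻¹ = [[2, 3], [1, 1]], and A = P·diag(2, −2)·P⁻¹.
Then A⁵ = P·diag(32, −32)·P⁻¹ = [[−32, −96], [32, 64]] · [[2, 3], [1, 1]] = [[−160, −192], [128, 160]].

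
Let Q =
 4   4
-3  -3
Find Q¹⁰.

[[4, 4], [-3, -3]]

Q² = Q (a projection; rank 1, trace 1), so Q¹⁰ = Q.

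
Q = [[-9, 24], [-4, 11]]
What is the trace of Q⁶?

730

tr Q = 2 and det Q = -3, so the characteristic polynomial is λ² − (2)λ + (-3) with roots 3 and -1.
Eigenvectors give P = [[-2, 3], [-1, 1]] with P⁻¹ = [[1, -3], [1, -2]], and Q = P·diag(3, -1)·P⁻¹.
Then Q⁶ = P·diag(729, 1)·P⁻¹ = [[-1458, 3], [-729, 1]] · [[1, -3], [1, -2]] = [[-1455, 4368], [-728, 2185]].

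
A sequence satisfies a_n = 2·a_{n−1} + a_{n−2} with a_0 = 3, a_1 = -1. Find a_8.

99

With companion matrix A = [[2, 1], [1, 0]], [a_n, a_{n−1}]ᵀ = A·[a_{n−1}, a_{n−2}]ᵀ, so [a_8, a_7]ᵀ = A^7·[a_1, a_0]ᵀ.
A^7 = [[408, 169], [169, 70]], giving [a_8, a_7]ᵀ = [[99], [41]].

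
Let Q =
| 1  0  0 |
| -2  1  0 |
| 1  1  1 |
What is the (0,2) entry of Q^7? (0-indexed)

0

Q = I + N where N = [[0, 0, 0], [-2, 0, 0], [1, 1, 0]] is strictly lower-triangular, so N^3 = 0.
(I + N)^7 = I + 7·N + 21·N^2 = [[1, 0, 0], [-14, 1, 0], [-35, 7, 1]].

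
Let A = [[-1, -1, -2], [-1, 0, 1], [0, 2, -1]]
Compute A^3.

A^2 = [[2, -3, 3], [1, 3, 1], [-2, -2, 3]]
A^3 = [[1, 4, -10], [-4, 1, 0], [4, 8, -1]]

[[1, 4, -10], [-4, 1, 0], [4, 8, -1]]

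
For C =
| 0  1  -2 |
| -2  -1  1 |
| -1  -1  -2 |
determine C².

[[0, 1, 5], [1, -2, 1], [4, 2, 5]]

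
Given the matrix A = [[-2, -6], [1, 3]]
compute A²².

A² = A (a projection; rank 1, trace 1), so A²² = A.

[[-2, -6], [1, 3]]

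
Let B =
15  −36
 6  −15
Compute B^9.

tr B = 0 and det B = −9, so the characteristic polynomial is λ² − (0)λ + (−9) with roots 3 and −3.
Eigenvectors give P = [[3, 2], [1, 1]] with P⁻¹ = [[1, −2], [−1, 3]], and B = P·diag(3, −3)·P⁻¹.
Then B^9 = P·diag(19683, −19683)·P⁻¹ = [[59049, −39366], [19683, −19683]] · [[1, −2], [−1, 3]] = [[98415, −236196], [39366, −98415]].

[[98415, −236196], [39366, −98415]]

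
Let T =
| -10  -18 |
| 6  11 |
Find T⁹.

tr T = 1 and det T = -2, so the characteristic polynomial is λ² − (1)λ + (-2) with roots -1 and 2.
Eigenvectors give P = [[-2, -3], [1, 2]] with P⁻¹ = [[-2, -3], [1, 2]], and T = P·diag(-1, 2)·P⁻¹.
Then T⁹ = P·diag(-1, 512)·P⁻¹ = [[2, -1536], [-1, 1024]] · [[-2, -3], [1, 2]] = [[-1540, -3078], [1026, 2051]].

[[-1540, -3078], [1026, 2051]]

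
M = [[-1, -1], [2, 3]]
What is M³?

[[-3, -5], [10, 17]]

M² = [[-1, -2], [4, 7]]
M³ = [[-3, -5], [10, 17]]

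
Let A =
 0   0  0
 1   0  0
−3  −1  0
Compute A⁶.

A is strictly triangular, hence nilpotent: A³ = 0, so A⁶ = 0.

[[0, 0, 0], [0, 0, 0], [0, 0, 0]]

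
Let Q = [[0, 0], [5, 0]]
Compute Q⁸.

[[0, 0], [0, 0]]

Q is strictly triangular, hence nilpotent: Q² = 0, so Q⁸ = 0.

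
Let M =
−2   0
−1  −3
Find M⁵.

tr M = −5 and det M = 6, so the characteristic polynomial is λ² − (−5)λ + (6) with roots −3 and −2.
Eigenvectors give P = [[0, 1], [−1, −1]] with P⁻¹ = [[−1, −1], [1, 0]], and M = P·diag(−3, −2)·P⁻¹.
Then M⁵ = P·diag(−243, −32)·P⁻¹ = [[0, −32], [243, 32]] · [[−1, −1], [1, 0]] = [[−32, 0], [−211, −243]].

[[−32, 0], [−211, −243]]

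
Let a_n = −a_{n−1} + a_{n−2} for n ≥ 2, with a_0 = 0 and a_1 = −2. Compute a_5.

−10

With companion matrix Q = [[−1, 1], [1, 0]], [a_n, a_{n−1}]ᵀ = Q·[a_{n−1}, a_{n−2}]ᵀ, so [a_5, a_4]ᵀ = Q⁴·[a_1, a_0]ᵀ.
Q⁴ = [[5, −3], [−3, 2]], giving [a_5, a_4]ᵀ = [[−10], [6]].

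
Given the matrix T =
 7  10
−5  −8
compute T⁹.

[[20707, 40390], [−20195, −39878]]

tr T = −1 and det T = −6, so the characteristic polynomial is λ² − (−1)λ + (−6) with roots −3 and 2.
Eigenvectors give P = [[−1, 2], [1, −1]] with P⁻¹ = [[1, 2], [1, 1]], and T = P·diag(−3, 2)·P⁻¹.
Then T⁹ = P·diag(−19683, 512)·P⁻¹ = [[19683, 1024], [−19683, −512]] · [[1, 2], [1, 1]] = [[20707, 40390], [−20195, −39878]].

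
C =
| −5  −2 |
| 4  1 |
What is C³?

tr C = −4 and det C = 3, so the characteristic polynomial is λ² − (−4)λ + (3) with roots −1 and −3.
Eigenvectors give P = [[−1, −1], [2, 1]] with P⁻¹ = [[1, 1], [−2, −1]], and C = P·diag(−1, −3)·P⁻¹.
Then C³ = P·diag(−1, −27)·P⁻¹ = [[1, 27], [−2, −27]] · [[1, 1], [−2, −1]] = [[−53, −26], [52, 25]].

[[−53, −26], [52, 25]]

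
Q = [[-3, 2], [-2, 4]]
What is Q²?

[[5, 2], [-2, 12]]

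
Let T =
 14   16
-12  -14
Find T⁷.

[[896, 1024], [-768, -896]]

tr T = 0 and det T = -4, so the characteristic polynomial is λ² − (0)λ + (-4) with roots 2 and -2.
Eigenvectors give P = [[4, -1], [-3, 1]] with P⁻¹ = [[1, 1], [3, 4]], and T = P·diag(2, -2)·P⁻¹.
Then T⁷ = P·diag(128, -128)·P⁻¹ = [[512, 128], [-384, -128]] · [[1, 1], [3, 4]] = [[896, 1024], [-768, -896]].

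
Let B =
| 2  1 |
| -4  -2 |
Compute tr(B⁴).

0

B² = [[0, 0], [0, 0]]
B³ = [[0, 0], [0, 0]]
B⁴ = [[0, 0], [0, 0]]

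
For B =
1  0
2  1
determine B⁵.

B = I + N where N = [[0, 0], [2, 0]] is strictly lower-triangular, so N² = 0.
(I + N)⁵ = I + 5·N = [[1, 0], [10, 1]].

[[1, 0], [10, 1]]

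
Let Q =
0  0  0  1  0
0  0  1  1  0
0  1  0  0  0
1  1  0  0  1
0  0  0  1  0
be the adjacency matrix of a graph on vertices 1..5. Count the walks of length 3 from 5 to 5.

The number of length-3 walks from vertex 5 to vertex 5 is entry (5,5) of Q^3, where Q is the adjacency matrix.
Q^2 = [[1, 1, 0, 0, 1], [1, 2, 0, 0, 1], [0, 0, 1, 1, 0], [0, 0, 1, 3, 0], [1, 1, 0, 0, 1]]
Q^3 = [[0, 0, 1, 3, 0], [0, 0, 2, 4, 0], [1, 2, 0, 0, 1], [3, 4, 0, 0, 3], [0, 0, 1, 3, 0]]

0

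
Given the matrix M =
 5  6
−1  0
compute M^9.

tr M = 5 and det M = 6, so the characteristic polynomial is λ² − (5)λ + (6) with roots 2 and 3.
Eigenvectors give P = [[−2, 3], [1, −1]] with P⁻¹ = [[1, 3], [1, 2]], and M = P·diag(2, 3)·P⁻¹.
Then M^9 = P·diag(512, 19683)·P⁻¹ = [[−1024, 59049], [512, −19683]] · [[1, 3], [1, 2]] = [[58025, 115026], [−19171, −37830]].

[[58025, 115026], [−19171, −37830]]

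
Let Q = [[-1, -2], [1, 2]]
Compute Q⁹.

Q² = Q (a projection; rank 1, trace 1), so Q⁹ = Q.

[[-1, -2], [1, 2]]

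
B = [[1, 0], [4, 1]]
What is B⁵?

B = I + N where N = [[0, 0], [4, 0]] is strictly lower-triangular, so N² = 0.
(I + N)⁵ = I + 5·N = [[1, 0], [20, 1]].

[[1, 0], [20, 1]]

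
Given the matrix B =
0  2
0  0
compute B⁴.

[[0, 0], [0, 0]]

B is strictly triangular, hence nilpotent: B² = 0, so B⁴ = 0.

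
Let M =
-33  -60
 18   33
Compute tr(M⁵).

0

tr M = 0 and det M = -9, so the characteristic polynomial is λ² − (0)λ + (-9) with roots 3 and -3.
Eigenvectors give P = [[-5, -2], [3, 1]] with P⁻¹ = [[1, 2], [-3, -5]], and M = P·diag(3, -3)·P⁻¹.
Then M⁵ = P·diag(243, -243)·P⁻¹ = [[-1215, 486], [729, -243]] · [[1, 2], [-3, -5]] = [[-2673, -4860], [1458, 2673]].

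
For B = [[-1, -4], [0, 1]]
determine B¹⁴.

[[1, 0], [0, 1]]

B² = I (check: tr B = 0 and det B = -1), so B¹⁴ = I since 14 is even.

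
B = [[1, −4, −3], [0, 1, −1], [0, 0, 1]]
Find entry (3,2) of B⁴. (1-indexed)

B = I + N where N = [[0, −4, −3], [0, 0, −1], [0, 0, 0]] is strictly upper-triangular, so N³ = 0.
(I + N)⁴ = I + 4·N + 6·N² = [[1, −16, 12], [0, 1, −4], [0, 0, 1]].

0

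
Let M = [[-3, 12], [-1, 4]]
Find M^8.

[[-3, 12], [-1, 4]]

M² = M (a projection; rank 1, trace 1), so M^8 = M.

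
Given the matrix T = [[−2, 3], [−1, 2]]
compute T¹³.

T² = I (check: tr T = 0 and det T = −1), so T¹³ = T since 13 is odd.

[[−2, 3], [−1, 2]]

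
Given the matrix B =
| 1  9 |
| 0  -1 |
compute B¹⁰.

B² = I (check: tr B = 0 and det B = -1), so B¹⁰ = I since 10 is even.

[[1, 0], [0, 1]]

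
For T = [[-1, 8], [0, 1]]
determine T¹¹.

[[-1, 8], [0, 1]]

T² = I (check: tr T = 0 and det T = -1), so T¹¹ = T since 11 is odd.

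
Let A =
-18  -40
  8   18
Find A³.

[[-72, -160], [32, 72]]

tr A = 0 and det A = -4, so the characteristic polynomial is λ² − (0)λ + (-4) with roots 2 and -2.
Eigenvectors give P = [[-2, 5], [1, -2]] with P⁻¹ = [[2, 5], [1, 2]], and A = P·diag(2, -2)·P⁻¹.
Then A³ = P·diag(8, -8)·P⁻¹ = [[-16, -40], [8, 16]] · [[2, 5], [1, 2]] = [[-72, -160], [32, 72]].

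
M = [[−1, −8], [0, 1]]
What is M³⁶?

M² = I (check: tr M = 0 and det M = −1), so M³⁶ = I since 36 is even.

[[1, 0], [0, 1]]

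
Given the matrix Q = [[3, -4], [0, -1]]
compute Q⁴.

Q² = [[9, -8], [0, 1]]
Q³ = [[27, -28], [0, -1]]
Q⁴ = [[81, -80], [0, 1]]

[[81, -80], [0, 1]]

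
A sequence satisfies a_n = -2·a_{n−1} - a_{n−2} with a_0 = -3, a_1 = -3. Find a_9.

With companion matrix M = [[-2, -1], [1, 0]], [a_n, a_{n−1}]ᵀ = M·[a_{n−1}, a_{n−2}]ᵀ, so [a_9, a_8]ᵀ = M⁸·[a_1, a_0]ᵀ.
M⁸ = [[9, 8], [-8, -7]], giving [a_9, a_8]ᵀ = [[-51], [45]].

-51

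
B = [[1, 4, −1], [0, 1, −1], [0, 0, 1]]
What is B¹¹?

[[1, 44, −231], [0, 1, −11], [0, 0, 1]]

B = I + N where N = [[0, 4, −1], [0, 0, −1], [0, 0, 0]] is strictly upper-triangular, so N³ = 0.
(I + N)¹¹ = I + 11·N + 55·N² = [[1, 44, −231], [0, 1, −11], [0, 0, 1]].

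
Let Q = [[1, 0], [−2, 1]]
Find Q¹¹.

[[1, 0], [−22, 1]]

Q = I + N where N = [[0, 0], [−2, 0]] is strictly lower-triangular, so N² = 0.
(I + N)¹¹ = I + 11·N = [[1, 0], [−22, 1]].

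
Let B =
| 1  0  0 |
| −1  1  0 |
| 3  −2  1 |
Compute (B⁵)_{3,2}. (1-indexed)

B = I + N where N = [[0, 0, 0], [−1, 0, 0], [3, −2, 0]] is strictly lower-triangular, so N³ = 0.
(I + N)⁵ = I + 5·N + 10·N² = [[1, 0, 0], [−5, 1, 0], [35, −10, 1]].

−10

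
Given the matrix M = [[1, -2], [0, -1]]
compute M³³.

[[1, -2], [0, -1]]

M² = I (check: tr M = 0 and det M = -1), so M³³ = M since 33 is odd.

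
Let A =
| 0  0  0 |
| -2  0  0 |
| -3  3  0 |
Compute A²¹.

[[0, 0, 0], [0, 0, 0], [0, 0, 0]]

A is strictly triangular, hence nilpotent: A³ = 0, so A²¹ = 0.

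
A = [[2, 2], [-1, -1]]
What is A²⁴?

[[2, 2], [-1, -1]]

A² = A (a projection; rank 1, trace 1), so A²⁴ = A.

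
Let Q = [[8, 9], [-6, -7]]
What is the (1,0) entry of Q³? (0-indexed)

tr Q = 1 and det Q = -2, so the characteristic polynomial is λ² − (1)λ + (-2) with roots 2 and -1.
Eigenvectors give P = [[-3, 1], [2, -1]] with P⁻¹ = [[-1, -1], [-2, -3]], and Q = P·diag(2, -1)·P⁻¹.
Then Q³ = P·diag(8, -1)·P⁻¹ = [[-24, -1], [16, 1]] · [[-1, -1], [-2, -3]] = [[26, 27], [-18, -19]].

-18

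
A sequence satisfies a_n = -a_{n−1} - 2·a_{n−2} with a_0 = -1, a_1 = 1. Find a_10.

-23

With companion matrix T = [[-1, -2], [1, 0]], [a_n, a_{n−1}]ᵀ = T·[a_{n−1}, a_{n−2}]ᵀ, so [a_10, a_9]ᵀ = T^9·[a_1, a_0]ᵀ.
T^9 = [[11, 34], [-17, -6]], giving [a_10, a_9]ᵀ = [[-23], [-11]].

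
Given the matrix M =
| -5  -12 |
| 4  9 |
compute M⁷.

[[-6557, -13116], [4372, 8745]]

tr M = 4 and det M = 3, so the characteristic polynomial is λ² − (4)λ + (3) with roots 1 and 3.
Eigenvectors give P = [[-2, -3], [1, 2]] with P⁻¹ = [[-2, -3], [1, 2]], and M = P·diag(1, 3)·P⁻¹.
Then M⁷ = P·diag(1, 2187)·P⁻¹ = [[-2, -6561], [1, 4374]] · [[-2, -3], [1, 2]] = [[-6557, -13116], [4372, 8745]].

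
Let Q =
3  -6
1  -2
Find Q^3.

Q² = Q (a projection; rank 1, trace 1), so Q^3 = Q.

[[3, -6], [1, -2]]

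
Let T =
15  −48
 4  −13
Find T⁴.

[[321, −960], [80, −239]]

tr T = 2 and det T = −3, so the characteristic polynomial is λ² − (2)λ + (−3) with roots −1 and 3.
Eigenvectors give P = [[3, −4], [1, −1]] with P⁻¹ = [[−1, 4], [−1, 3]], and T = P·diag(−1, 3)·P⁻¹.
Then T⁴ = P·diag(1, 81)·P⁻¹ = [[3, −324], [1, −81]] · [[−1, 4], [−1, 3]] = [[321, −960], [80, −239]].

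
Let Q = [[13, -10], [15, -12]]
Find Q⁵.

[[793, -550], [825, -582]]

tr Q = 1 and det Q = -6, so the characteristic polynomial is λ² − (1)λ + (-6) with roots -2 and 3.
Eigenvectors give P = [[-2, -1], [-3, -1]] with P⁻¹ = [[1, -1], [-3, 2]], and Q = P·diag(-2, 3)·P⁻¹.
Then Q⁵ = P·diag(-32, 243)·P⁻¹ = [[64, -243], [96, -243]] · [[1, -1], [-3, 2]] = [[793, -550], [825, -582]].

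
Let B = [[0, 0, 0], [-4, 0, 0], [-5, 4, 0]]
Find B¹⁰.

B is strictly triangular, hence nilpotent: B³ = 0, so B¹⁰ = 0.

[[0, 0, 0], [0, 0, 0], [0, 0, 0]]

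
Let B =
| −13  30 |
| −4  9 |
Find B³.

tr B = −4 and det B = 3, so the characteristic polynomial is λ² − (−4)λ + (3) with roots −1 and −3.
Eigenvectors give P = [[5, 3], [2, 1]] with P⁻¹ = [[−1, 3], [2, −5]], and B = P·diag(−1, −3)·P⁻¹.
Then B³ = P·diag(−1, −27)·P⁻¹ = [[−5, −81], [−2, −27]] · [[−1, 3], [2, −5]] = [[−157, 390], [−52, 129]].

[[−157, 390], [−52, 129]]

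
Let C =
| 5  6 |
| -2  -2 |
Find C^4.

tr C = 3 and det C = 2, so the characteristic polynomial is λ² − (3)λ + (2) with roots 1 and 2.
Eigenvectors give P = [[-3, -2], [2, 1]] with P⁻¹ = [[1, 2], [-2, -3]], and C = P·diag(1, 2)·P⁻¹.
Then C^4 = P·diag(1, 16)·P⁻¹ = [[-3, -32], [2, 16]] · [[1, 2], [-2, -3]] = [[61, 90], [-30, -44]].

[[61, 90], [-30, -44]]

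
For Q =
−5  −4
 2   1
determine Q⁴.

[[161, 160], [−80, −79]]

tr Q = −4 and det Q = 3, so the characteristic polynomial is λ² − (−4)λ + (3) with roots −1 and −3.
Eigenvectors give P = [[−1, 2], [1, −1]] with P⁻¹ = [[1, 2], [1, 1]], and Q = P·diag(−1, −3)·P⁻¹.
Then Q⁴ = P·diag(1, 81)·P⁻¹ = [[−1, 162], [1, −81]] · [[1, 2], [1, 1]] = [[161, 160], [−80, −79]].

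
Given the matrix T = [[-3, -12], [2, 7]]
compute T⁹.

tr T = 4 and det T = 3, so the characteristic polynomial is λ² − (4)λ + (3) with roots 1 and 3.
Eigenvectors give P = [[3, 2], [-1, -1]] with P⁻¹ = [[1, 2], [-1, -3]], and T = P·diag(1, 3)·P⁻¹.
Then T⁹ = P·diag(1, 19683)·P⁻¹ = [[3, 39366], [-1, -19683]] · [[1, 2], [-1, -3]] = [[-39363, -118092], [19682, 59047]].

[[-39363, -118092], [19682, 59047]]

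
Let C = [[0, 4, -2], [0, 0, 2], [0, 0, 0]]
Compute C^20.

C is strictly triangular, hence nilpotent: C^3 = 0, so C^20 = 0.

[[0, 0, 0], [0, 0, 0], [0, 0, 0]]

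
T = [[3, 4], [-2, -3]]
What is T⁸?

[[1, 0], [0, 1]]

T² = I (check: tr T = 0 and det T = -1), so T⁸ = I since 8 is even.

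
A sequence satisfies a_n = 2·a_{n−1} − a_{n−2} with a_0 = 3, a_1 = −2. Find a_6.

−27

With companion matrix T = [[2, −1], [1, 0]], [a_n, a_{n−1}]ᵀ = T·[a_{n−1}, a_{n−2}]ᵀ, so [a_6, a_5]ᵀ = T^5·[a_1, a_0]ᵀ.
T^5 = [[6, −5], [5, −4]], giving [a_6, a_5]ᵀ = [[−27], [−22]].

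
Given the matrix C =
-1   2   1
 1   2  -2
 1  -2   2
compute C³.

C² = [[4, 0, -3], [-1, 10, -7], [-1, -6, 9]]
C³ = [[-7, 14, -2], [4, 32, -35], [4, -32, 29]]

[[-7, 14, -2], [4, 32, -35], [4, -32, 29]]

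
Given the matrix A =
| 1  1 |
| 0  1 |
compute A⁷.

[[1, 7], [0, 1]]

A = I + N where N = [[0, 1], [0, 0]] is strictly upper-triangular, so N² = 0.
(I + N)⁷ = I + 7·N = [[1, 7], [0, 1]].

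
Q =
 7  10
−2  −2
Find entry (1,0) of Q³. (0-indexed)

−38

tr Q = 5 and det Q = 6, so the characteristic polynomial is λ² − (5)λ + (6) with roots 2 and 3.
Eigenvectors give P = [[2, −5], [−1, 2]] with P⁻¹ = [[−2, −5], [−1, −2]], and Q = P·diag(2, 3)·P⁻¹.
Then Q³ = P·diag(8, 27)·P⁻¹ = [[16, −135], [−8, 54]] · [[−2, −5], [−1, −2]] = [[103, 190], [−38, −68]].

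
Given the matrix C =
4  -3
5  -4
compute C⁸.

C² = I (check: tr C = 0 and det C = -1), so C⁸ = I since 8 is even.

[[1, 0], [0, 1]]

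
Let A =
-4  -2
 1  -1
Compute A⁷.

[[-4246, -4118], [2059, 1931]]

tr A = -5 and det A = 6, so the characteristic polynomial is λ² − (-5)λ + (6) with roots -3 and -2.
Eigenvectors give P = [[2, 1], [-1, -1]] with P⁻¹ = [[1, 1], [-1, -2]], and A = P·diag(-3, -2)·P⁻¹.
Then A⁷ = P·diag(-2187, -128)·P⁻¹ = [[-4374, -128], [2187, 128]] · [[1, 1], [-1, -2]] = [[-4246, -4118], [2059, 1931]].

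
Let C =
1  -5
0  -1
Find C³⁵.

C² = I (check: tr C = 0 and det C = -1), so C³⁵ = C since 35 is odd.

[[1, -5], [0, -1]]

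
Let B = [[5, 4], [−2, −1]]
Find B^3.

[[53, 52], [−26, −25]]

tr B = 4 and det B = 3, so the characteristic polynomial is λ² − (4)λ + (3) with roots 3 and 1.
Eigenvectors give P = [[2, −1], [−1, 1]] with P⁻¹ = [[1, 1], [1, 2]], and B = P·diag(3, 1)·P⁻¹.
Then B^3 = P·diag(27, 1)·P⁻¹ = [[54, −1], [−27, 1]] · [[1, 1], [1, 2]] = [[53, 52], [−26, −25]].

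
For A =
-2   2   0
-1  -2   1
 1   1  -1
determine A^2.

[[2, -8, 2], [5, 3, -3], [-4, -1, 2]]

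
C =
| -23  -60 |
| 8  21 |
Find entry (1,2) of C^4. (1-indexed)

tr C = -2 and det C = -3, so the characteristic polynomial is λ² − (-2)λ + (-3) with roots -3 and 1.
Eigenvectors give P = [[3, -5], [-1, 2]] with P⁻¹ = [[2, 5], [1, 3]], and C = P·diag(-3, 1)·P⁻¹.
Then C^4 = P·diag(81, 1)·P⁻¹ = [[243, -5], [-81, 2]] · [[2, 5], [1, 3]] = [[481, 1200], [-160, -399]].

1200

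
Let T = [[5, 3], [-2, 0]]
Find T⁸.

[[19171, 18915], [-12610, -12354]]

tr T = 5 and det T = 6, so the characteristic polynomial is λ² − (5)λ + (6) with roots 3 and 2.
Eigenvectors give P = [[3, -1], [-2, 1]] with P⁻¹ = [[1, 1], [2, 3]], and T = P·diag(3, 2)·P⁻¹.
Then T⁸ = P·diag(6561, 256)·P⁻¹ = [[19683, -256], [-13122, 256]] · [[1, 1], [2, 3]] = [[19171, 18915], [-12610, -12354]].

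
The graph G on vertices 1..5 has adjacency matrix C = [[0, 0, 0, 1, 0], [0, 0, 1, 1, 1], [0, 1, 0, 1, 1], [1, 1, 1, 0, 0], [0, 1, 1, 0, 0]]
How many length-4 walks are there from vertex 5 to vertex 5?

The number of length-4 walks from vertex 5 to vertex 5 is entry (5,5) of C⁴, where C is the adjacency matrix.
C² = [[1, 1, 1, 0, 0], [1, 3, 2, 1, 1], [1, 2, 3, 1, 1], [0, 1, 1, 3, 2], [0, 1, 1, 2, 2]]
C³ = [[0, 1, 1, 3, 2], [1, 4, 5, 6, 5], [1, 5, 4, 6, 5], [3, 6, 6, 2, 2], [2, 5, 5, 2, 2]]
C⁴ = [[3, 6, 6, 2, 2], [6, 16, 15, 10, 9], [6, 15, 16, 10, 9], [2, 10, 10, 15, 12], [2, 9, 9, 12, 10]]

10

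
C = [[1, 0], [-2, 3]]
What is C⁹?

tr C = 4 and det C = 3, so the characteristic polynomial is λ² − (4)λ + (3) with roots 1 and 3.
Eigenvectors give P = [[1, 0], [1, -1]] with P⁻¹ = [[1, 0], [1, -1]], and C = P·diag(1, 3)·P⁻¹.
Then C⁹ = P·diag(1, 19683)·P⁻¹ = [[1, 0], [1, -19683]] · [[1, 0], [1, -1]] = [[1, 0], [-19682, 19683]].

[[1, 0], [-19682, 19683]]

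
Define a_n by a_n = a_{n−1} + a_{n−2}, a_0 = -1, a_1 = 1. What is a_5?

2

With companion matrix Q = [[1, 1], [1, 0]], [a_n, a_{n−1}]ᵀ = Q·[a_{n−1}, a_{n−2}]ᵀ, so [a_5, a_4]ᵀ = Q^4·[a_1, a_0]ᵀ.
Q^4 = [[5, 3], [3, 2]], giving [a_5, a_4]ᵀ = [[2], [1]].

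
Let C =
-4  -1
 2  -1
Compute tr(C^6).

tr C = -5 and det C = 6, so the characteristic polynomial is λ² − (-5)λ + (6) with roots -3 and -2.
Eigenvectors give P = [[-1, -1], [1, 2]] with P⁻¹ = [[-2, -1], [1, 1]], and C = P·diag(-3, -2)·P⁻¹.
Then C^6 = P·diag(729, 64)·P⁻¹ = [[-729, -64], [729, 128]] · [[-2, -1], [1, 1]] = [[1394, 665], [-1330, -601]].

793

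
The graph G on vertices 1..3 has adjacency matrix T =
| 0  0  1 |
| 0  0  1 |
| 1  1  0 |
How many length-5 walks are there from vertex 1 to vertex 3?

4

The number of length-5 walks from vertex 1 to vertex 3 is entry (1,3) of T^5, where T is the adjacency matrix.
T^2 = [[1, 1, 0], [1, 1, 0], [0, 0, 2]]
T^3 = [[0, 0, 2], [0, 0, 2], [2, 2, 0]]
T^4 = [[2, 2, 0], [2, 2, 0], [0, 0, 4]]
T^5 = [[0, 0, 4], [0, 0, 4], [4, 4, 0]]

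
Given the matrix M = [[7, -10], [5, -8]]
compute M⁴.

[[-49, 130], [-65, 146]]

tr M = -1 and det M = -6, so the characteristic polynomial is λ² − (-1)λ + (-6) with roots -3 and 2.
Eigenvectors give P = [[-1, -2], [-1, -1]] with P⁻¹ = [[1, -2], [-1, 1]], and M = P·diag(-3, 2)·P⁻¹.
Then M⁴ = P·diag(81, 16)·P⁻¹ = [[-81, -32], [-81, -16]] · [[1, -2], [-1, 1]] = [[-49, 130], [-65, 146]].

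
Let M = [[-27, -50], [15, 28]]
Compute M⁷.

tr M = 1 and det M = -6, so the characteristic polynomial is λ² − (1)λ + (-6) with roots 3 and -2.
Eigenvectors give P = [[5, 2], [-3, -1]] with P⁻¹ = [[-1, -2], [3, 5]], and M = P·diag(3, -2)·P⁻¹.
Then M⁷ = P·diag(2187, -128)·P⁻¹ = [[10935, -256], [-6561, 128]] · [[-1, -2], [3, 5]] = [[-11703, -23150], [6945, 13762]].

[[-11703, -23150], [6945, 13762]]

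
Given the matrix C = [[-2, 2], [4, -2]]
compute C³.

[[-56, 40], [80, -56]]

C² = [[12, -8], [-16, 12]]
C³ = [[-56, 40], [80, -56]]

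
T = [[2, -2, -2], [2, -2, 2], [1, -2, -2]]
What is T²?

[[-2, 4, -4], [2, -4, -12], [-4, 6, -2]]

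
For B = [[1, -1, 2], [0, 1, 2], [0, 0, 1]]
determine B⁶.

[[1, -6, -18], [0, 1, 12], [0, 0, 1]]

B = I + N where N = [[0, -1, 2], [0, 0, 2], [0, 0, 0]] is strictly upper-triangular, so N³ = 0.
(I + N)⁶ = I + 6·N + 15·N² = [[1, -6, -18], [0, 1, 12], [0, 0, 1]].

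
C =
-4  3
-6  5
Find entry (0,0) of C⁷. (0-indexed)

-130

tr C = 1 and det C = -2, so the characteristic polynomial is λ² − (1)λ + (-2) with roots 2 and -1.
Eigenvectors give P = [[-1, 1], [-2, 1]] with P⁻¹ = [[1, -1], [2, -1]], and C = P·diag(2, -1)·P⁻¹.
Then C⁷ = P·diag(128, -1)·P⁻¹ = [[-128, -1], [-256, -1]] · [[1, -1], [2, -1]] = [[-130, 129], [-258, 257]].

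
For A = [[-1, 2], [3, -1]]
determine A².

[[7, -4], [-6, 7]]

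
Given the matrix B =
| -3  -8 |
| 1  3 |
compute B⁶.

[[1, 0], [0, 1]]

B² = I (check: tr B = 0 and det B = -1), so B⁶ = I since 6 is even.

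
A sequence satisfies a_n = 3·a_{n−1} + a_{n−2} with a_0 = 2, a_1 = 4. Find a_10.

197288

With companion matrix A = [[3, 1], [1, 0]], [a_n, a_{n−1}]ᵀ = A·[a_{n−1}, a_{n−2}]ᵀ, so [a_10, a_9]ᵀ = A⁹·[a_1, a_0]ᵀ.
A⁹ = [[42837, 12970], [12970, 3927]], giving [a_10, a_9]ᵀ = [[197288], [59734]].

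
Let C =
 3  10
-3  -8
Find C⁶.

[[-3261, -6650], [1995, 4054]]

tr C = -5 and det C = 6, so the characteristic polynomial is λ² − (-5)λ + (6) with roots -3 and -2.
Eigenvectors give P = [[-5, 2], [3, -1]] with P⁻¹ = [[1, 2], [3, 5]], and C = P·diag(-3, -2)·P⁻¹.
Then C⁶ = P·diag(729, 64)·P⁻¹ = [[-3645, 128], [2187, -64]] · [[1, 2], [3, 5]] = [[-3261, -6650], [1995, 4054]].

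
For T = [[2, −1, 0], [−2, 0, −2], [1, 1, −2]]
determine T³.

[[18, −4, 0], [−8, 10, −8], [4, 4, 2]]

T² = [[6, −2, 2], [−6, 0, 4], [−2, −3, 2]]
T³ = [[18, −4, 0], [−8, 10, −8], [4, 4, 2]]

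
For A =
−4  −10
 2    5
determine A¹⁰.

A² = A (a projection; rank 1, trace 1), so A¹⁰ = A.

[[−4, −10], [2, 5]]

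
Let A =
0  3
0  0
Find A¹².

A is strictly triangular, hence nilpotent: A² = 0, so A¹² = 0.

[[0, 0], [0, 0]]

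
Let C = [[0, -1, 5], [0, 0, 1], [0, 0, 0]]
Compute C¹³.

[[0, 0, 0], [0, 0, 0], [0, 0, 0]]

C is strictly triangular, hence nilpotent: C³ = 0, so C¹³ = 0.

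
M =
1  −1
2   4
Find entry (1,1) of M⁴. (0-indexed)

tr M = 5 and det M = 6, so the characteristic polynomial is λ² − (5)λ + (6) with roots 2 and 3.
Eigenvectors give P = [[−1, 1], [1, −2]] with P⁻¹ = [[−2, −1], [−1, −1]], and M = P·diag(2, 3)·P⁻¹.
Then M⁴ = P·diag(16, 81)·P⁻¹ = [[−16, 81], [16, −162]] · [[−2, −1], [−1, −1]] = [[−49, −65], [130, 146]].

146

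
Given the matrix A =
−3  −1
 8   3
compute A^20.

A² = I (check: tr A = 0 and det A = −1), so A^20 = I since 20 is even.

[[1, 0], [0, 1]]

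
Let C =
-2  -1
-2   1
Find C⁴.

C² = [[6, 1], [2, 3]]
C³ = [[-14, -5], [-10, 1]]
C⁴ = [[38, 9], [18, 11]]

[[38, 9], [18, 11]]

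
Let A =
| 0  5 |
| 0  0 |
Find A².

[[0, 0], [0, 0]]

A is strictly triangular, hence nilpotent: A² = 0, so A² = 0.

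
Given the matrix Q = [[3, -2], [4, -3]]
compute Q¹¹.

[[3, -2], [4, -3]]

Q² = I (check: tr Q = 0 and det Q = -1), so Q¹¹ = Q since 11 is odd.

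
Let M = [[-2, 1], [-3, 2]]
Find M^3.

M² = I (check: tr M = 0 and det M = -1), so M^3 = M since 3 is odd.

[[-2, 1], [-3, 2]]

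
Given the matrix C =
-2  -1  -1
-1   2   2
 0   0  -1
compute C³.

C² = [[5, 0, 1], [0, 5, 3], [0, 0, 1]]
C³ = [[-10, -5, -6], [-5, 10, 7], [0, 0, -1]]

[[-10, -5, -6], [-5, 10, 7], [0, 0, -1]]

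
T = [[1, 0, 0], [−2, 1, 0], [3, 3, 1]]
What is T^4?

[[1, 0, 0], [−8, 1, 0], [−24, 12, 1]]

T = I + N where N = [[0, 0, 0], [−2, 0, 0], [3, 3, 0]] is strictly lower-triangular, so N^3 = 0.
(I + N)^4 = I + 4·N + 6·N^2 = [[1, 0, 0], [−8, 1, 0], [−24, 12, 1]].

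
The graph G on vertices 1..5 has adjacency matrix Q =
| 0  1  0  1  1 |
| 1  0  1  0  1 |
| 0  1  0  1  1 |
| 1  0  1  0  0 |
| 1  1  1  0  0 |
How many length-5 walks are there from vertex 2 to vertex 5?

41

The number of length-5 walks from vertex 2 to vertex 5 is entry (2,5) of Q^5, where Q is the adjacency matrix.
Q^2 = [[3, 1, 3, 0, 1], [1, 3, 1, 2, 2], [3, 1, 3, 0, 1], [0, 2, 0, 2, 2], [1, 2, 1, 2, 3]]
Q^3 = [[2, 7, 2, 6, 7], [7, 4, 7, 2, 5], [2, 7, 2, 6, 7], [6, 2, 6, 0, 2], [7, 5, 7, 2, 4]]
Q^4 = [[20, 11, 20, 4, 11], [11, 19, 11, 14, 18], [20, 11, 20, 4, 11], [4, 14, 4, 12, 14], [11, 18, 11, 14, 19]]
Q^5 = [[26, 51, 26, 40, 51], [51, 40, 51, 22, 41], [26, 51, 26, 40, 51], [40, 22, 40, 8, 22], [51, 41, 51, 22, 40]]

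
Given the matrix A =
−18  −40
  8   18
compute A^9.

[[−4608, −10240], [2048, 4608]]

tr A = 0 and det A = −4, so the characteristic polynomial is λ² − (0)λ + (−4) with roots −2 and 2.
Eigenvectors give P = [[−5, 2], [2, −1]] with P⁻¹ = [[−1, −2], [−2, −5]], and A = P·diag(−2, 2)·P⁻¹.
Then A^9 = P·diag(−512, 512)·P⁻¹ = [[2560, 1024], [−1024, −512]] · [[−1, −2], [−2, −5]] = [[−4608, −10240], [2048, 4608]].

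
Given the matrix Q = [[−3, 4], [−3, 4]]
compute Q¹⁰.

[[−3, 4], [−3, 4]]

Q² = Q (a projection; rank 1, trace 1), so Q¹⁰ = Q.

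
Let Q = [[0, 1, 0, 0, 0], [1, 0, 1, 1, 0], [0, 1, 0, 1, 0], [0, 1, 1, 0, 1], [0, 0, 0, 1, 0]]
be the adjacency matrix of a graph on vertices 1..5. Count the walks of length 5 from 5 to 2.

7

The number of length-5 walks from vertex 5 to vertex 2 is entry (5,2) of Q⁵, where Q is the adjacency matrix.
Q² = [[1, 0, 1, 1, 0], [0, 3, 1, 1, 1], [1, 1, 2, 1, 1], [1, 1, 1, 3, 0], [0, 1, 1, 0, 1]]
Q³ = [[0, 3, 1, 1, 1], [3, 2, 4, 5, 1], [1, 4, 2, 4, 1], [1, 5, 4, 2, 3], [1, 1, 1, 3, 0]]
Q⁴ = [[3, 2, 4, 5, 1], [2, 12, 7, 7, 5], [4, 7, 8, 7, 4], [5, 7, 7, 12, 2], [1, 5, 4, 2, 3]]
Q⁵ = [[2, 12, 7, 7, 5], [12, 16, 19, 24, 7], [7, 19, 14, 19, 7], [7, 24, 19, 16, 12], [5, 7, 7, 12, 2]]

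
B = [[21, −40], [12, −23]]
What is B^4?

tr B = −2 and det B = −3, so the characteristic polynomial is λ² − (−2)λ + (−3) with roots 1 and −3.
Eigenvectors give P = [[2, 5], [1, 3]] with P⁻¹ = [[3, −5], [−1, 2]], and B = P·diag(1, −3)·P⁻¹.
Then B^4 = P·diag(1, 81)·P⁻¹ = [[2, 405], [1, 243]] · [[3, −5], [−1, 2]] = [[−399, 800], [−240, 481]].

[[−399, 800], [−240, 481]]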